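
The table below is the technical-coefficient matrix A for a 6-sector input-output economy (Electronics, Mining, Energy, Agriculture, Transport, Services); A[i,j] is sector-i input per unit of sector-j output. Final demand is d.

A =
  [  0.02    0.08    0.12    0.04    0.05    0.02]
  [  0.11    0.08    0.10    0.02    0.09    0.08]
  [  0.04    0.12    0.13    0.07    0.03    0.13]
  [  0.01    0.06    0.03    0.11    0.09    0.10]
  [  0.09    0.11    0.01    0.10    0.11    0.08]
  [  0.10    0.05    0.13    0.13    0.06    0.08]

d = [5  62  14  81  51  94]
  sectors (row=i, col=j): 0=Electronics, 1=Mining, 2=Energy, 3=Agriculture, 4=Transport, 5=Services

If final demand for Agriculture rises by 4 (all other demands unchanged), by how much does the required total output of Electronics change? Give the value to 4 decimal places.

0.3460

Form M = I − A:
  [  0.98   -0.08   -0.12   -0.04   -0.05   -0.02]
  [ -0.11    0.92   -0.10   -0.02   -0.09   -0.08]
  [ -0.04   -0.12    0.87   -0.07   -0.03   -0.13]
  [ -0.01   -0.06   -0.03    0.89   -0.09   -0.10]
  [ -0.09   -0.11   -0.01   -0.10    0.89   -0.08]
  [ -0.10   -0.05   -0.13   -0.13   -0.06    0.92]
Leontief inverse L = M⁻¹:
  [  1.0603    0.1364    0.1776    0.0865    0.0933    0.0775]
  [  0.1679    1.1577    0.1839    0.0874    0.1519    0.1530]
  [  0.1054    0.2022    1.2260    0.1485    0.0974    0.2177]
  [  0.0597    0.1203    0.0890    1.1768    0.1487    0.1652]
  [  0.1500    0.1848    0.0843    0.1726    1.1813    0.1527]
  [  0.1575    0.1354    0.2206    0.2127    0.1302    1.1678]
Total output x = L · d:
  x_0 = 1.0603·5 + 0.1364·62 + 0.1776·14 + 0.0865·81 + 0.0933·51 + 0.0775·94 = 35.2943
  x_1 = 0.1679·5 + 1.1577·62 + 0.1839·14 + 0.0874·81 + 0.1519·51 + 0.1530·94 = 104.4016
  x_2 = 0.1054·5 + 0.2022·62 + 1.2260·14 + 0.1485·81 + 0.0974·51 + 0.2177·94 = 67.6863
  x_3 = 0.0597·5 + 0.1203·62 + 0.0890·14 + 1.1768·81 + 0.1487·51 + 0.1652·94 = 127.4331
  x_4 = 0.1500·5 + 0.1848·62 + 0.0843·14 + 0.1726·81 + 1.1813·51 + 0.1527·94 = 101.9700
  x_5 = 0.1575·5 + 0.1354·62 + 0.2206·14 + 0.2127·81 + 0.1302·51 + 1.1678·94 = 145.9057
Δx_0 = L[0,3] · Δd_3 = 0.0865 · 4 = 0.3460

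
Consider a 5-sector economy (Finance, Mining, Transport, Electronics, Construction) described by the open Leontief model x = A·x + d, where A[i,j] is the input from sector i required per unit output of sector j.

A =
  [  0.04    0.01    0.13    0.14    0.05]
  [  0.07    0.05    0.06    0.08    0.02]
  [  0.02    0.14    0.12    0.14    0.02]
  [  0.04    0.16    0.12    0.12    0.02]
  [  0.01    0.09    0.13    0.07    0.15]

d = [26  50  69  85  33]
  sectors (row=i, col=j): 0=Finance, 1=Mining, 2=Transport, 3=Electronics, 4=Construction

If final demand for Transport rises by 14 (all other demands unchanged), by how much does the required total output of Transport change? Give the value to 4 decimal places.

Form M = I − A:
  [  0.96   -0.01   -0.13   -0.14   -0.05]
  [ -0.07    0.95   -0.06   -0.08   -0.02]
  [ -0.02   -0.14    0.88   -0.14   -0.02]
  [ -0.04   -0.16   -0.12    0.88   -0.02]
  [ -0.01   -0.09   -0.13   -0.07    0.85]
Leontief inverse L = M⁻¹:
  [  1.0618    0.0843    0.2029    0.2148    0.0743]
  [  0.0882    1.0961    0.1115    0.1343    0.0368]
  [  0.0504    0.2178    1.1949    0.2212    0.0414]
  [  0.0720    0.2367    0.1973    1.2041    0.0428]
  [  0.0355    0.1699    0.2132    0.1497    1.1911]
Total output x = L · d:
  x_0 = 1.0618·26 + 0.0843·50 + 0.2029·69 + 0.2148·85 + 0.0743·33 = 66.5215
  x_1 = 0.0882·26 + 1.0961·50 + 0.1115·69 + 0.1343·85 + 0.0368·33 = 77.4270
  x_2 = 0.0504·26 + 0.2178·50 + 1.1949·69 + 0.2212·85 + 0.0414·33 = 114.8236
  x_3 = 0.0720·26 + 0.2367·50 + 0.1973·69 + 1.2041·85 + 0.0428·33 = 131.0809
  x_4 = 0.0355·26 + 0.1699·50 + 0.2132·69 + 0.1497·85 + 1.1911·33 = 76.1604
Δx_2 = L[2,2] · Δd_2 = 1.1949 · 14 = 16.7293

16.7293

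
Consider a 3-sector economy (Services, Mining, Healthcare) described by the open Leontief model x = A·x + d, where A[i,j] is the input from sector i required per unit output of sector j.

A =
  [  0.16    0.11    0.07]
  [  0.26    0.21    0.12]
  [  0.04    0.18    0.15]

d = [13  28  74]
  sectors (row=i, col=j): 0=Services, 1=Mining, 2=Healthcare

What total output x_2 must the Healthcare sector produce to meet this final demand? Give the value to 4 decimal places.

101.5652

Form M = I − A:
  [  0.84   -0.11   -0.07]
  [ -0.26    0.79   -0.12]
  [ -0.04   -0.18    0.85]
Leontief inverse L = M⁻¹:
  [  1.2605    0.2058    0.1329]
  [  0.4379    1.3794    0.2308]
  [  0.1521    0.3018    1.2316]
Total output x = L · d:
  x_0 = 1.2605·13 + 0.2058·28 + 0.1329·74 = 31.9799
  x_1 = 0.4379·13 + 1.3794·28 + 0.2308·74 = 61.3957
  x_2 = 0.1521·13 + 0.3018·28 + 1.2316·74 = 101.5652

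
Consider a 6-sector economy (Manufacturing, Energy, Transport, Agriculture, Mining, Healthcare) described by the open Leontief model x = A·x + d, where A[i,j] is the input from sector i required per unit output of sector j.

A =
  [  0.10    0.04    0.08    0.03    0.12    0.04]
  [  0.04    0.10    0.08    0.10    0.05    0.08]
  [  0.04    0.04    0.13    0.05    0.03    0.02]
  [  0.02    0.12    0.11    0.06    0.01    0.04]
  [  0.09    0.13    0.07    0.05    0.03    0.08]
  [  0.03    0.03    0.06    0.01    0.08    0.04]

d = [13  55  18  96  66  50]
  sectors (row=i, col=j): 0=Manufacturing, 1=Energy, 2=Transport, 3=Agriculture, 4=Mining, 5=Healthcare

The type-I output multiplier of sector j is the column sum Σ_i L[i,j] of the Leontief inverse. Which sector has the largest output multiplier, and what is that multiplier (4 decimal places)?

Transport (1.8569)

Form M = I − A:
  [  0.90   -0.04   -0.08   -0.03   -0.12   -0.04]
  [ -0.04    0.90   -0.08   -0.10   -0.05   -0.08]
  [ -0.04   -0.04    0.87   -0.05   -0.03   -0.02]
  [ -0.02   -0.12   -0.11    0.94   -0.01   -0.04]
  [ -0.09   -0.13   -0.07   -0.05    0.97   -0.08]
  [ -0.03   -0.03   -0.06   -0.01   -0.08    0.96]
Leontief inverse L = M⁻¹:
  [  1.1408    0.0903    0.1388    0.0625    0.1568    0.0736]
  [  0.0731    1.1553    0.1452    0.1387    0.0840    0.1151]
  [  0.0640    0.0743    1.1788    0.0759    0.0524    0.0409]
  [  0.0447    0.1626    0.1649    1.0940    0.0358    0.0674]
  [  0.1269    0.1819    0.1338    0.0887    1.0706    0.1162]
  [  0.0530    0.0604    0.0954    0.0298    0.1004    1.0605]
Total output x = L · d:
  x_0 = 1.1408·13 + 0.0903·55 + 0.1388·18 + 0.0625·96 + 0.1568·66 + 0.0736·50 = 42.3282
  x_1 = 0.0731·13 + 1.1553·55 + 0.1452·18 + 0.1387·96 + 0.0840·66 + 0.1151·50 = 91.7151
  x_2 = 0.0640·13 + 0.0743·55 + 1.1788·18 + 0.0759·96 + 0.0524·66 + 0.0409·50 = 38.9201
  x_3 = 0.0447·13 + 0.1626·55 + 0.1649·18 + 1.0940·96 + 0.0358·66 + 0.0674·50 = 123.2487
  x_4 = 0.1269·13 + 0.1819·55 + 0.1338·18 + 0.0887·96 + 1.0706·66 + 0.1162·50 = 99.0503
  x_5 = 0.0530·13 + 0.0604·55 + 0.0954·18 + 0.0298·96 + 0.1004·66 + 1.0605·50 = 68.2427
Output multipliers (column sums of L):
  Manufacturing: 1.5025
  Energy: 1.7248
  Transport: 1.8569
  Agriculture: 1.4895
  Mining: 1.5000
  Healthcare: 1.4738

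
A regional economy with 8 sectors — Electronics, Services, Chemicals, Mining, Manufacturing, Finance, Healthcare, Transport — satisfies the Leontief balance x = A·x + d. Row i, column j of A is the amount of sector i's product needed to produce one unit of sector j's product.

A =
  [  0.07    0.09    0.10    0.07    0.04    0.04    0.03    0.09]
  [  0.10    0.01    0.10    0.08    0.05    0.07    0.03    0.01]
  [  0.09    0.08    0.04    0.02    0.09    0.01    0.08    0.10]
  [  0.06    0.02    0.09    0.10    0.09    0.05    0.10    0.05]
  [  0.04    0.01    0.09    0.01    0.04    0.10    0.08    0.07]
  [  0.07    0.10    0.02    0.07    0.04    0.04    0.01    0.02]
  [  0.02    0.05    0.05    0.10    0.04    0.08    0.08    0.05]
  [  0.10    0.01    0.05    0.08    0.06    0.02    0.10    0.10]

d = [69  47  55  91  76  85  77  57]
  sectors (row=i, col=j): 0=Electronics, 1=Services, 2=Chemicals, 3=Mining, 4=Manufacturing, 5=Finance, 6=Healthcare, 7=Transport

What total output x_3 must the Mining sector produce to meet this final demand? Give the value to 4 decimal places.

Form M = I − A:
  [  0.93   -0.09   -0.10   -0.07   -0.04   -0.04   -0.03   -0.09]
  [ -0.10    0.99   -0.10   -0.08   -0.05   -0.07   -0.03   -0.01]
  [ -0.09   -0.08    0.96   -0.02   -0.09   -0.01   -0.08   -0.10]
  [ -0.06   -0.02   -0.09    0.90   -0.09   -0.05   -0.10   -0.05]
  [ -0.04   -0.01   -0.09   -0.01    0.96   -0.10   -0.08   -0.07]
  [ -0.07   -0.10   -0.02   -0.07   -0.04    0.96   -0.01   -0.02]
  [ -0.02   -0.05   -0.05   -0.10   -0.04   -0.08    0.92   -0.05]
  [ -0.10   -0.01   -0.05   -0.08   -0.06   -0.02   -0.10    0.90]
Leontief inverse L = M⁻¹:
  [  1.1457    0.1374    0.1714    0.1382    0.1016    0.0889    0.0988    0.1582]
  [  0.1598    1.0576    0.1594    0.1354    0.1019    0.1117    0.0858    0.0681]
  [  0.1580    0.1226    1.1099    0.0853    0.1441    0.0622    0.1462    0.1659]
  [  0.1304    0.0711    0.1629    1.1715    0.1536    0.1065    0.1757    0.1211]
  [  0.0971    0.0546    0.1401    0.0644    1.0869    0.1398    0.1337    0.1245]
  [  0.1214    0.1323    0.0736    0.1189    0.0809    1.0775    0.0530    0.0616]
  [  0.0802    0.0918    0.1094    0.1637    0.0930    0.1266    1.1406    0.1037]
  [  0.1675    0.0569    0.1201    0.1508    0.1187    0.0714    0.1725    1.1706]
Total output x = L · d:
  x_0 = 1.1457·69 + 0.1374·47 + 0.1714·55 + 0.1382·91 + 0.1016·76 + 0.0889·85 + 0.0988·77 + 0.1582·57 = 139.4122
  x_1 = 0.1598·69 + 1.0576·47 + 0.1594·55 + 0.1354·91 + 0.1019·76 + 0.1117·85 + 0.0858·77 + 0.0681·57 = 109.5400
  x_2 = 0.1580·69 + 0.1226·47 + 1.1099·55 + 0.0853·91 + 0.1441·76 + 0.0622·85 + 0.1462·77 + 0.1659·57 = 122.4124
  x_3 = 0.1304·69 + 0.0711·47 + 0.1629·55 + 1.1715·91 + 0.1536·76 + 0.1065·85 + 0.1757·77 + 0.1211·57 = 169.0582
  x_4 = 0.0971·69 + 0.0546·47 + 0.1401·55 + 0.0644·91 + 1.0869·76 + 0.1398·85 + 0.1337·77 + 0.1245·57 = 134.7100
  x_5 = 0.1214·69 + 0.1323·47 + 0.0736·55 + 0.1189·91 + 0.0809·76 + 1.0775·85 + 0.0530·77 + 0.0616·57 = 134.7918
  x_6 = 0.0802·69 + 0.0918·47 + 0.1094·55 + 0.1637·91 + 0.0930·76 + 0.1266·85 + 1.1406·77 + 0.1037·57 = 142.3331
  x_7 = 0.1675·69 + 0.0569·47 + 0.1201·55 + 0.1508·91 + 0.1187·76 + 0.0714·85 + 0.1725·77 + 1.1706·57 = 129.6596

169.0582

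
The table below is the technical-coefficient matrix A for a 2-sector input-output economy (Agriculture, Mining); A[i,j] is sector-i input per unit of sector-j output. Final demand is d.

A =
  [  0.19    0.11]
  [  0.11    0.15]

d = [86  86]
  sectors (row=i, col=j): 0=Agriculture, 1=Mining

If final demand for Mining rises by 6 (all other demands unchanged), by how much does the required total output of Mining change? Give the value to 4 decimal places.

7.1851

Form M = I − A:
  [  0.81   -0.11]
  [ -0.11    0.85]
Leontief inverse L = M⁻¹:
  [  1.2567    0.1626]
  [  0.1626    1.1975]
Total output x = L · d:
  x_0 = 1.2567·86 + 0.1626·86 = 122.0580
  x_1 = 0.1626·86 + 1.1975·86 = 116.9722
Δx_1 = L[1,1] · Δd_1 = 1.1975 · 6 = 7.1851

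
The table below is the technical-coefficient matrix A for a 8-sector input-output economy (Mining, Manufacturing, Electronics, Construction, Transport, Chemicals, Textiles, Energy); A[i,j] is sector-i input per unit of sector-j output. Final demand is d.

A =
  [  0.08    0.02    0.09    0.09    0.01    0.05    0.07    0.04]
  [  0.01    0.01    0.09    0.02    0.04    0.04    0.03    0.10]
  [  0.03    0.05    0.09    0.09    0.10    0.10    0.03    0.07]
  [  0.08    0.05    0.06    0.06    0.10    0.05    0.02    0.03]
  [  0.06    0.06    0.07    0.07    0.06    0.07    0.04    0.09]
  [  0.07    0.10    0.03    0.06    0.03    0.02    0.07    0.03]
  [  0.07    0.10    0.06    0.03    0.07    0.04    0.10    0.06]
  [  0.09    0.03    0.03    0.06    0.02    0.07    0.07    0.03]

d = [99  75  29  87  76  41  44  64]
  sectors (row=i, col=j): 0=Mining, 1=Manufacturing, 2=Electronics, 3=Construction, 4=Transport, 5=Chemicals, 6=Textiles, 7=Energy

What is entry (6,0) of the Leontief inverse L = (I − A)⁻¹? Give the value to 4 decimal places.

L[6,0] = 0.1278

Form M = I − A:
  [  0.92   -0.02   -0.09   -0.09   -0.01   -0.05   -0.07   -0.04]
  [ -0.01    0.99   -0.09   -0.02   -0.04   -0.04   -0.03   -0.10]
  [ -0.03   -0.05    0.91   -0.09   -0.10   -0.10   -0.03   -0.07]
  [ -0.08   -0.05   -0.06    0.94   -0.10   -0.05   -0.02   -0.03]
  [ -0.06   -0.06   -0.07   -0.07    0.94   -0.07   -0.04   -0.09]
  [ -0.07   -0.10   -0.03   -0.06   -0.03    0.98   -0.07   -0.03]
  [ -0.07   -0.10   -0.06   -0.03   -0.07   -0.04    0.90   -0.06]
  [ -0.09   -0.03   -0.03   -0.06   -0.02   -0.07   -0.07    0.97]
Leontief inverse L = M⁻¹:
  [  1.1332    0.0651    0.1461    0.1435    0.0591    0.0976    0.1151    0.0841]
  [  0.0498    1.0438    0.1292    0.0606    0.0753    0.0790    0.0643    0.1343]
  [  0.0935    0.1059    1.1559    0.1546    0.1588    0.1587    0.0821    0.1277]
  [  0.1309    0.0921    0.1166    1.1135    0.1456    0.0977    0.0620    0.0781]
  [  0.1193    0.1088    0.1312    0.1289    1.1111    0.1237    0.0902    0.1421]
  [  0.1139    0.1363    0.0815    0.1027    0.0702    1.0601    0.1097    0.0739]
  [  0.1278    0.1504    0.1257    0.0869    0.1218    0.0942    1.1541    0.1181]
  [  0.1376    0.0702    0.0782    0.1052    0.0585    0.1083    0.1121    1.0684]
Total output x = L · d:
  x_0 = 1.1332·99 + 0.0651·75 + 0.1461·29 + 0.1435·87 + 0.0591·76 + 0.0976·41 + 0.1151·44 + 0.0841·64 = 152.7367
  x_1 = 0.0498·99 + 1.0438·75 + 0.1292·29 + 0.0606·87 + 0.0753·76 + 0.0790·41 + 0.0643·44 + 0.1343·64 = 112.6165
  x_2 = 0.0935·99 + 0.1059·75 + 1.1559·29 + 0.1546·87 + 0.1588·76 + 0.1587·41 + 0.0821·44 + 0.1277·64 = 94.5281
  x_3 = 0.1309·99 + 0.0921·75 + 0.1166·29 + 1.1135·87 + 0.1456·76 + 0.0977·41 + 0.0620·44 + 0.0781·64 = 142.9178
  x_4 = 0.1193·99 + 0.1088·75 + 0.1312·29 + 0.1289·87 + 1.1111·76 + 0.1237·41 + 0.0902·44 + 0.1421·64 = 137.5663
  x_5 = 0.1139·99 + 0.1363·75 + 0.0815·29 + 0.1027·87 + 0.0702·76 + 1.0601·41 + 0.1097·44 + 0.0739·64 = 91.1512
  x_6 = 0.1278·99 + 0.1504·75 + 0.1257·29 + 0.0869·87 + 0.1218·76 + 0.0942·41 + 1.1541·44 + 0.1181·64 = 106.5982
  x_7 = 0.1376·99 + 0.0702·75 + 0.0782·29 + 0.1052·87 + 0.0585·76 + 0.1083·41 + 0.1121·44 + 1.0684·64 = 112.5046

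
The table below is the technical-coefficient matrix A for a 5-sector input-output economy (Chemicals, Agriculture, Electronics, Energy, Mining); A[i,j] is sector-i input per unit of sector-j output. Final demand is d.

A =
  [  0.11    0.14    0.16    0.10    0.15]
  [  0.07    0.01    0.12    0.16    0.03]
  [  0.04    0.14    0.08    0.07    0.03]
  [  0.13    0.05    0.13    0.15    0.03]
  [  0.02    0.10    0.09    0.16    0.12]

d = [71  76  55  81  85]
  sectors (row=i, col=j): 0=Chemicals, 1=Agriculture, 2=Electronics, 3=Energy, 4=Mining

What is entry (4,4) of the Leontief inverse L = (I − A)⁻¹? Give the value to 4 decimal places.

L[4,4] = 1.1736

Form M = I − A:
  [  0.89   -0.14   -0.16   -0.10   -0.15]
  [ -0.07    0.99   -0.12   -0.16   -0.03]
  [ -0.04   -0.14    0.92   -0.07   -0.03]
  [ -0.13   -0.05   -0.13    0.85   -0.03]
  [ -0.02   -0.10   -0.09   -0.16    0.88]
Leontief inverse L = M⁻¹:
  [  1.1992    0.2483    0.2998    0.2562    0.2318]
  [  0.1322    1.0781    0.2062    0.2496    0.0748]
  [  0.0910    0.1909    1.1560    0.1544    0.0667]
  [  0.2083    0.1367    0.2416    1.2638    0.0915]
  [  0.0895    0.1725    0.1924    0.2798    1.1736]
Total output x = L · d:
  x_0 = 1.1992·71 + 0.2483·76 + 0.2998·55 + 0.2562·81 + 0.2318·85 = 160.9655
  x_1 = 0.1322·71 + 1.0781·76 + 0.2062·55 + 0.2496·81 + 0.0748·85 = 129.2380
  x_2 = 0.0910·71 + 0.1909·76 + 1.1560·55 + 0.1544·81 + 0.0667·85 = 102.7263
  x_3 = 0.2083·71 + 0.1367·76 + 0.2416·55 + 1.2638·81 + 0.0915·85 = 148.6067
  x_4 = 0.0895·71 + 0.1725·76 + 0.1924·55 + 0.2798·81 + 1.1736·85 = 152.4609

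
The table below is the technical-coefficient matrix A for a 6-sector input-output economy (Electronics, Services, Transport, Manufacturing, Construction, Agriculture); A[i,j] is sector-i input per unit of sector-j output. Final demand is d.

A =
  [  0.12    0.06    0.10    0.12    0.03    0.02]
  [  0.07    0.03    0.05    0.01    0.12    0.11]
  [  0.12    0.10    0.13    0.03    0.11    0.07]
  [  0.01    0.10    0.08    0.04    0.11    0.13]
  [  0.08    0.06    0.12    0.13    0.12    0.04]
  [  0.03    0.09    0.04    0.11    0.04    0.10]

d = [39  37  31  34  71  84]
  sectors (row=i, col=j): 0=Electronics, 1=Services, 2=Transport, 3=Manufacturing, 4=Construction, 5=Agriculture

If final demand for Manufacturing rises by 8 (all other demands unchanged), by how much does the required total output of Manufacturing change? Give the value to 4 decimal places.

Form M = I − A:
  [  0.88   -0.06   -0.10   -0.12   -0.03   -0.02]
  [ -0.07    0.97   -0.05   -0.01   -0.12   -0.11]
  [ -0.12   -0.10    0.87   -0.03   -0.11   -0.07]
  [ -0.01   -0.10   -0.08    0.96   -0.11   -0.13]
  [ -0.08   -0.06   -0.12   -0.13    0.88   -0.04]
  [ -0.03   -0.09   -0.04   -0.11   -0.04    0.90]
Leontief inverse L = M⁻¹:
  [  1.1852    0.1247    0.1785    0.1793    0.1060    0.0861]
  [  0.1252    1.0848    0.1164    0.0741    0.1834    0.1633]
  [  0.2066    0.1772    1.2286    0.1107    0.2053    0.1469]
  [  0.0712    0.1651    0.1551    1.1063    0.1918    0.2021]
  [  0.1585    0.1405    0.2192    0.2073    1.2198    0.1219]
  [  0.0770    0.1469    0.1009    0.1627    0.1087    1.1670]
Total output x = L · d:
  x_0 = 1.1852·39 + 0.1247·37 + 0.1785·31 + 0.1793·34 + 0.1060·71 + 0.0861·84 = 77.2255
  x_1 = 0.1252·39 + 1.0848·37 + 0.1164·31 + 0.0741·34 + 0.1834·71 + 0.1633·84 = 77.8905
  x_2 = 0.2066·39 + 0.1772·37 + 1.2286·31 + 0.1107·34 + 0.2053·71 + 0.1469·84 = 83.3783
  x_3 = 0.0712·39 + 0.1651·37 + 0.1551·31 + 1.1063·34 + 0.1918·71 + 0.2021·84 = 81.9039
  x_4 = 0.1585·39 + 0.1405·37 + 0.2192·31 + 0.2073·34 + 1.2198·71 + 0.1219·84 = 122.0658
  x_5 = 0.0770·39 + 0.1469·37 + 0.1009·31 + 0.1627·34 + 0.1087·71 + 1.1670·84 = 122.8379
Δx_3 = L[3,3] · Δd_3 = 1.1063 · 8 = 8.8501

8.8501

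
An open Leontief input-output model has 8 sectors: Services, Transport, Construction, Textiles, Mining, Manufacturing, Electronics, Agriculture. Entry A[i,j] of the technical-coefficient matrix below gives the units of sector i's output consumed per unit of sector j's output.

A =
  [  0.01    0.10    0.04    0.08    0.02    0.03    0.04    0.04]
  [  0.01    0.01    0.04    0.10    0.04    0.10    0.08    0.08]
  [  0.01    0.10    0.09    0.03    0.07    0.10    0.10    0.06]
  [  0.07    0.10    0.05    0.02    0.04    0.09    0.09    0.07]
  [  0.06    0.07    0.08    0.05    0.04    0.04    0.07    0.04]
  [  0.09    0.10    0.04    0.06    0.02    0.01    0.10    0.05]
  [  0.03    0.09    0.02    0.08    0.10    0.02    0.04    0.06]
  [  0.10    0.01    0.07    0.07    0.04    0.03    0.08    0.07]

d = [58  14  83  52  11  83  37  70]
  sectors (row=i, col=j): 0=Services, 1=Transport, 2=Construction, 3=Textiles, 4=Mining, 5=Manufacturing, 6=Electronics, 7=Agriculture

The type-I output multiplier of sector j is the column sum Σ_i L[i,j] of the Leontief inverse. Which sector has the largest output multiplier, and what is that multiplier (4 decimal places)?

Electronics (2.1238)

Form M = I − A:
  [  0.99   -0.10   -0.04   -0.08   -0.02   -0.03   -0.04   -0.04]
  [ -0.01    0.99   -0.04   -0.10   -0.04   -0.10   -0.08   -0.08]
  [ -0.01   -0.10    0.91   -0.03   -0.07   -0.10   -0.10   -0.06]
  [ -0.07   -0.10   -0.05    0.98   -0.04   -0.09   -0.09   -0.07]
  [ -0.06   -0.07   -0.08   -0.05    0.96   -0.04   -0.07   -0.04]
  [ -0.09   -0.10   -0.04   -0.06   -0.02    0.99   -0.10   -0.05]
  [ -0.03   -0.09   -0.02   -0.08   -0.10   -0.02    0.96   -0.06]
  [ -0.10   -0.01   -0.07   -0.07   -0.04   -0.03   -0.08    0.93]
Leontief inverse L = M⁻¹:
  [  1.0420    0.1456    0.0752    0.1229    0.0531    0.0716    0.0932    0.0836]
  [  0.0583    1.0749    0.0851    0.1515    0.0823    0.1430    0.1470    0.1326]
  [  0.0599    0.1738    1.1458    0.0972    0.1234    0.1564    0.1811    0.1242]
  [  0.1154    0.1677    0.0994    1.0855    0.0871    0.1399    0.1626    0.1293]
  [  0.0966    0.1311    0.1246    0.1030    1.0820    0.0873    0.1332    0.0910]
  [  0.1262    0.1601    0.0827    0.1178    0.0634    1.0581    0.1617    0.1034]
  [  0.0703    0.1447    0.0644    0.1314    0.1384    0.0664    1.1019    0.1101]
  [  0.1401    0.0762    0.1163    0.1234    0.0829    0.0751    0.1432    1.1215]
Total output x = L · d:
  x_0 = 1.0420·58 + 0.1456·14 + 0.0752·83 + 0.1229·52 + 0.0531·11 + 0.0716·83 + 0.0932·37 + 0.0836·70 = 90.9378
  x_1 = 0.0583·58 + 1.0749·14 + 0.0851·83 + 0.1515·52 + 0.0823·11 + 0.1430·83 + 0.1470·37 + 0.1326·70 = 60.8603
  x_2 = 0.0599·58 + 0.1738·14 + 1.1458·83 + 0.0972·52 + 0.1234·11 + 0.1564·83 + 0.1811·37 + 0.1242·70 = 135.7900
  x_3 = 0.1154·58 + 0.1677·14 + 0.0994·83 + 1.0855·52 + 0.0871·11 + 0.1399·83 + 0.1626·37 + 0.1293·70 = 101.3749
  x_4 = 0.0966·58 + 0.1311·14 + 0.1246·83 + 0.1030·52 + 1.0820·11 + 0.0873·83 + 0.1332·37 + 0.0910·70 = 53.5777
  x_5 = 0.1262·58 + 0.1601·14 + 0.0827·83 + 0.1178·52 + 0.0634·11 + 1.0581·83 + 0.1617·37 + 0.1034·70 = 124.2897
  x_6 = 0.0703·58 + 0.1447·14 + 0.0644·83 + 0.1314·52 + 0.1384·11 + 0.0664·83 + 1.1019·37 + 0.1101·70 = 73.7998
  x_7 = 0.1401·58 + 0.0762·14 + 0.1163·83 + 0.1234·52 + 0.0829·11 + 0.0751·83 + 0.1432·37 + 1.1215·70 = 116.2147
Output multipliers (column sums of L):
  Services: 1.7089
  Transport: 2.0740
  Construction: 1.7935
  Textiles: 1.9327
  Mining: 1.7127
  Manufacturing: 1.7978
  Electronics: 2.1238
  Agriculture: 1.8957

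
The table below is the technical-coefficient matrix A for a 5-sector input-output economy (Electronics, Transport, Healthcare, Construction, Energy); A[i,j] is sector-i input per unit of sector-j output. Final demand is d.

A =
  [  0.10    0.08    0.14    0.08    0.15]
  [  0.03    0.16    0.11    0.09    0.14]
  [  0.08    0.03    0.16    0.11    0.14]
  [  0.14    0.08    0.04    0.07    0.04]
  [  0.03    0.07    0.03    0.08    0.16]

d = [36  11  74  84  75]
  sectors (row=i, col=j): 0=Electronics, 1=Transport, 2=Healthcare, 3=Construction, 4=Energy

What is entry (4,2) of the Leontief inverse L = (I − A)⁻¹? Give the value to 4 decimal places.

Form M = I − A:
  [  0.90   -0.08   -0.14   -0.08   -0.15]
  [ -0.03    0.84   -0.11   -0.09   -0.14]
  [ -0.08   -0.03    0.84   -0.11   -0.14]
  [ -0.14   -0.08   -0.04    0.93   -0.04]
  [ -0.03   -0.07   -0.03   -0.08    0.84]
Leontief inverse L = M⁻¹:
  [  1.1729    0.1597    0.2345    0.1685    0.2832]
  [  0.0950    1.2453    0.1967    0.1748    0.2656]
  [  0.1529    0.0992    1.2474    0.1927    0.2609]
  [  0.1945    0.1409    0.1093    1.1298    0.1302]
  [  0.0738    0.1264    0.0797    0.1351    1.2444]
Total output x = L · d:
  x_0 = 1.1729·36 + 0.1597·11 + 0.2345·74 + 0.1685·84 + 0.2832·75 = 96.7273
  x_1 = 0.0950·36 + 1.2453·11 + 0.1967·74 + 0.1748·84 + 0.2656·75 = 66.2862
  x_2 = 0.1529·36 + 0.0992·11 + 1.2474·74 + 0.1927·84 + 0.2609·75 = 134.6647
  x_3 = 0.1945·36 + 0.1409·11 + 0.1093·74 + 1.1298·84 + 0.1302·75 = 121.3079
  x_4 = 0.0738·36 + 0.1264·11 + 0.0797·74 + 0.1351·84 + 1.2444·75 = 114.6267

L[4,2] = 0.0797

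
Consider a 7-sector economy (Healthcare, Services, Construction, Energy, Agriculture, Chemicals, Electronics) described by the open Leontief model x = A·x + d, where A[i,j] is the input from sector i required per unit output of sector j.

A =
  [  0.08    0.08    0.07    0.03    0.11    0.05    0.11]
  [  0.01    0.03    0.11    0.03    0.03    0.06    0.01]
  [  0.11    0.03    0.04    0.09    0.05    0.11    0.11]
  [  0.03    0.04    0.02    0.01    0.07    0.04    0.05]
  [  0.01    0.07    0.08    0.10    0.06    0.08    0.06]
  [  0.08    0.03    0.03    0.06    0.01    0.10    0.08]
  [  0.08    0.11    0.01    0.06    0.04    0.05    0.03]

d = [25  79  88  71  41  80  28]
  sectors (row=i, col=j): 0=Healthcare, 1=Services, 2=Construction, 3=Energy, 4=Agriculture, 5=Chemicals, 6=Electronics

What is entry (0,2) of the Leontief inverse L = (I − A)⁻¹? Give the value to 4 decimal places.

L[0,2] = 0.1179

Form M = I − A:
  [  0.92   -0.08   -0.07   -0.03   -0.11   -0.05   -0.11]
  [ -0.01    0.97   -0.11   -0.03   -0.03   -0.06   -0.01]
  [ -0.11   -0.03    0.96   -0.09   -0.05   -0.11   -0.11]
  [ -0.03   -0.04   -0.02    0.99   -0.07   -0.04   -0.05]
  [ -0.01   -0.07   -0.08   -0.10    0.94   -0.08   -0.06]
  [ -0.08   -0.03   -0.03   -0.06   -0.01    0.90   -0.08]
  [ -0.08   -0.11   -0.01   -0.06   -0.04   -0.05    0.97]
Leontief inverse L = M⁻¹:
  [  1.1312    0.1340    0.1179    0.0819    0.1573    0.1131    0.1663]
  [  0.0424    1.0530    0.1330    0.0594    0.0530    0.0987    0.0452]
  [  0.1654    0.0844    1.0816    0.1365    0.0988    0.1713    0.1696]
  [  0.0536    0.0660    0.0437    1.0359    0.0919    0.0712    0.0767]
  [  0.0524    0.1090    0.1159    0.1407    1.0960    0.1339    0.1063]
  [  0.1215    0.0682    0.0593    0.0924    0.0438    1.1445    0.1231]
  [  0.1115    0.1434    0.0465    0.0895    0.0731    0.0912    1.0670]
Total output x = L · d:
  x_0 = 1.1312·25 + 0.1340·79 + 0.1179·88 + 0.0819·71 + 0.1573·41 + 0.1131·80 + 0.1663·28 = 75.2077
  x_1 = 0.0424·25 + 1.0530·79 + 0.1330·88 + 0.0594·71 + 0.0530·41 + 0.0987·80 + 0.0452·28 = 111.4929
  x_2 = 0.1654·25 + 0.0844·79 + 1.0816·88 + 0.1365·71 + 0.0988·41 + 0.1713·80 + 0.1696·28 = 138.1742
  x_3 = 0.0536·25 + 0.0660·79 + 0.0437·88 + 1.0359·71 + 0.0919·41 + 0.0712·80 + 0.0767·28 = 95.5638
  x_4 = 0.0524·25 + 0.1090·79 + 0.1159·88 + 0.1407·71 + 1.0960·41 + 0.1339·80 + 0.1063·28 = 88.7360
  x_5 = 0.1215·25 + 0.0682·79 + 0.0593·88 + 0.0924·71 + 0.0438·41 + 1.1445·80 + 0.1231·28 = 117.0077
  x_6 = 0.1115·25 + 0.1434·79 + 0.0465·88 + 0.0895·71 + 0.0731·41 + 0.0912·80 + 1.0670·28 = 64.7384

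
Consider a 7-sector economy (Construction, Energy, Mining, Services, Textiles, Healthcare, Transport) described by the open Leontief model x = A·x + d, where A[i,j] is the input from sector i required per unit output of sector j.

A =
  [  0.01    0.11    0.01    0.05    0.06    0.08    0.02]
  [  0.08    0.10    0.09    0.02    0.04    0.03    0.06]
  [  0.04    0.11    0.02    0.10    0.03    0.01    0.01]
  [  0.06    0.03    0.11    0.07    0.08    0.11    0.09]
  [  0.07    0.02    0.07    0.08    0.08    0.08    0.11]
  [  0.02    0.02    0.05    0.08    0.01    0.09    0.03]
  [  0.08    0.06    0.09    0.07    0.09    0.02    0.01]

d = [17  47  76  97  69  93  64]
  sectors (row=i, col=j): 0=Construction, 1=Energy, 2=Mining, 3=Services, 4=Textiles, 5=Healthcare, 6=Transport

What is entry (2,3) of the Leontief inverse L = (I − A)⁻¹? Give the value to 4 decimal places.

L[2,3] = 0.1334

Form M = I − A:
  [  0.99   -0.11   -0.01   -0.05   -0.06   -0.08   -0.02]
  [ -0.08    0.90   -0.09   -0.02   -0.04   -0.03   -0.06]
  [ -0.04   -0.11    0.98   -0.10   -0.03   -0.01   -0.01]
  [ -0.06   -0.03   -0.11    0.93   -0.08   -0.11   -0.09]
  [ -0.07   -0.02   -0.07   -0.08    0.92   -0.08   -0.11]
  [ -0.02   -0.02   -0.05   -0.08   -0.01    0.91   -0.03]
  [ -0.08   -0.06   -0.09   -0.07   -0.09   -0.02    0.99]
Leontief inverse L = M⁻¹:
  [  1.0419    0.1444    0.0507    0.0862    0.0897    0.1164    0.0516]
  [  0.1164    1.1527    0.1314    0.0643    0.0771    0.0662    0.0900]
  [  0.0715    0.1479    1.0602    0.1334    0.0618    0.0453    0.0415]
  [  0.1057    0.0865    0.1663    1.1360    0.1295    0.1656    0.1317]
  [  0.1142    0.0720    0.1250    0.1411    1.1300    0.1335    0.1504]
  [  0.0438    0.0486    0.0826    0.1160    0.0352    1.1235    0.0532]
  [  0.1165    0.1086    0.1332    0.1185    0.1301    0.0641    1.0476]
Total output x = L · d:
  x_0 = 1.0419·17 + 0.1444·47 + 0.0507·76 + 0.0862·97 + 0.0897·69 + 0.1164·93 + 0.0516·64 = 57.0242
  x_1 = 0.1164·17 + 1.1527·47 + 0.1314·76 + 0.0643·97 + 0.0771·69 + 0.0662·93 + 0.0900·64 = 89.6141
  x_2 = 0.0715·17 + 0.1479·47 + 1.0602·76 + 0.1334·97 + 0.0618·69 + 0.0453·93 + 0.0415·64 = 112.8123
  x_3 = 0.1057·17 + 0.0865·47 + 0.1663·76 + 1.1360·97 + 0.1295·69 + 0.1656·93 + 0.1317·64 = 161.4615
  x_4 = 0.1142·17 + 0.0720·47 + 0.1250·76 + 0.1411·97 + 1.1300·69 + 0.1335·93 + 0.1504·64 = 128.5252
  x_5 = 0.0438·17 + 0.0486·47 + 0.0826·76 + 0.1160·97 + 0.0352·69 + 1.1235·93 + 0.0532·64 = 130.8749
  x_6 = 0.1165·17 + 0.1086·47 + 0.1332·76 + 0.1185·97 + 0.1301·69 + 0.0641·93 + 1.0476·64 = 110.6858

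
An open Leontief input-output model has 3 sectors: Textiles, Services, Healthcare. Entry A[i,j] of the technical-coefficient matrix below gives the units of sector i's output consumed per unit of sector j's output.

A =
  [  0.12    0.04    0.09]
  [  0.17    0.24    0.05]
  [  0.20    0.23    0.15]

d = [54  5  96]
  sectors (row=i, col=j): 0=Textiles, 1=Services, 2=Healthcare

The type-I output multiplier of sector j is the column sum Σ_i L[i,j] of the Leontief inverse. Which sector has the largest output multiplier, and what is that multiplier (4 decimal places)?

Form M = I − A:
  [  0.88   -0.04   -0.09]
  [ -0.17    0.76   -0.05]
  [ -0.20   -0.23    0.85]
Leontief inverse L = M⁻¹:
  [  1.1860    0.1022    0.1316]
  [  0.2888    1.3645    0.1108]
  [  0.3572    0.3933    1.2374]
Total output x = L · d:
  x_0 = 1.1860·54 + 0.1022·5 + 0.1316·96 = 77.1895
  x_1 = 0.2888·54 + 1.3645·5 + 0.1108·96 = 33.0587
  x_2 = 0.3572·54 + 0.3933·5 + 1.2374·96 = 140.0487
Output multipliers (column sums of L):
  Textiles: 1.8320
  Services: 1.8601
  Healthcare: 1.4799

Services (1.8601)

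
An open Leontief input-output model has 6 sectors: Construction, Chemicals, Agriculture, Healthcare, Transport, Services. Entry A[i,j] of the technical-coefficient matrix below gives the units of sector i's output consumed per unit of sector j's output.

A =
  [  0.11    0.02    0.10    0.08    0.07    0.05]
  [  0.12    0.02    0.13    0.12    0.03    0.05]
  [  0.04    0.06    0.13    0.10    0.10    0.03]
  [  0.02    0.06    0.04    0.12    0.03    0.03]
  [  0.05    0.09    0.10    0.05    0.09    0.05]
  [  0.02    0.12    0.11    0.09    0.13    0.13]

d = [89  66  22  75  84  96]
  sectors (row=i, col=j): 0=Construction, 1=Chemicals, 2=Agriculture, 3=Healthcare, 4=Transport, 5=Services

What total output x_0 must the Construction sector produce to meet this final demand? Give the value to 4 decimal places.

Form M = I − A:
  [  0.89   -0.02   -0.10   -0.08   -0.07   -0.05]
  [ -0.12    0.98   -0.13   -0.12   -0.03   -0.05]
  [ -0.04   -0.06    0.87   -0.10   -0.10   -0.03]
  [ -0.02   -0.06   -0.04    0.88   -0.03   -0.03]
  [ -0.05   -0.09   -0.10   -0.05    0.91   -0.05]
  [ -0.02   -0.12   -0.11   -0.09   -0.13    0.87]
Leontief inverse L = M⁻¹:
  [  1.1529    0.0660    0.1752    0.1500    0.1277    0.0886]
  [  0.1650    1.0681    0.2095    0.1988    0.0904    0.0901]
  [  0.0835    0.1095    1.2103    0.1760    0.1586    0.0680]
  [  0.0472    0.0905    0.0870    1.1721    0.0627    0.0549]
  [  0.0958    0.1368    0.1803    0.1222    1.1474    0.0897]
  [  0.0790    0.1925    0.2219    0.1926    0.2134    1.1916]
Total output x = L · d:
  x_0 = 1.1529·89 + 0.0660·66 + 0.1752·22 + 0.1500·75 + 0.1277·84 + 0.0886·96 = 141.3065
  x_1 = 0.1650·89 + 1.0681·66 + 0.2095·22 + 0.1988·75 + 0.0904·84 + 0.0901·96 = 120.9432
  x_2 = 0.0835·89 + 0.1095·66 + 1.2103·22 + 0.1760·75 + 0.1586·84 + 0.0680·96 = 74.3366
  x_3 = 0.0472·89 + 0.0905·66 + 0.0870·22 + 1.1721·75 + 0.0627·84 + 0.0549·96 = 110.5324
  x_4 = 0.0958·89 + 0.1368·66 + 0.1803·22 + 0.1222·75 + 1.1474·84 + 0.0897·96 = 135.6920
  x_5 = 0.0790·89 + 0.1925·66 + 0.2219·22 + 0.1926·75 + 0.2134·84 + 1.1916·96 = 171.3841

141.3065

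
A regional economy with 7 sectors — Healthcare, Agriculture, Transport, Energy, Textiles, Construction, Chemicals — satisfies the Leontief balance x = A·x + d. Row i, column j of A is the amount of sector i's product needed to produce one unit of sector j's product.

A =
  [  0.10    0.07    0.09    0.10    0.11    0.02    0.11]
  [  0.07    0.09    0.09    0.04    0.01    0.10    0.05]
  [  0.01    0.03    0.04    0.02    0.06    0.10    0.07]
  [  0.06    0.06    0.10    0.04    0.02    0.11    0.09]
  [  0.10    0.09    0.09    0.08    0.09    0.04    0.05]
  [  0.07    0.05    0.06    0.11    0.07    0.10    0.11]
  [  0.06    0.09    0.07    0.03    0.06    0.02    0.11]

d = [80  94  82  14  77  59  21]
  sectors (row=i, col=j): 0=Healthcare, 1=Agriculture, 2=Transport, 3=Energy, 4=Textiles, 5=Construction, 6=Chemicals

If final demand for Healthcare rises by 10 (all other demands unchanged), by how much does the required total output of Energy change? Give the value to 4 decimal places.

Form M = I − A:
  [  0.90   -0.07   -0.09   -0.10   -0.11   -0.02   -0.11]
  [ -0.07    0.91   -0.09   -0.04   -0.01   -0.10   -0.05]
  [ -0.01   -0.03    0.96   -0.02   -0.06   -0.10   -0.07]
  [ -0.06   -0.06   -0.10    0.96   -0.02   -0.11   -0.09]
  [ -0.10   -0.09   -0.09   -0.08    0.91   -0.04   -0.05]
  [ -0.07   -0.05   -0.06   -0.11   -0.07    0.90   -0.11]
  [ -0.06   -0.09   -0.07   -0.03   -0.06   -0.02    0.89]
Leontief inverse L = M⁻¹:
  [  1.1771    0.1509    0.1797    0.1651    0.1804    0.0957    0.2068]
  [  0.1249    1.1470    0.1538    0.0918    0.0607    0.1640    0.1249]
  [  0.0526    0.0741    1.0873    0.0600    0.0996    0.1448    0.1257]
  [  0.1176    0.1207    0.1668    1.0941    0.0754    0.1754    0.1710]
  [  0.1699    0.1617    0.1709    0.1412    1.1532    0.1123    0.1365]
  [  0.1436    0.1260    0.1450    0.1759    0.1363    1.1766    0.2071]
  [  0.1148    0.1498    0.1336    0.0755    0.1095    0.0743    1.1797]
Total output x = L · d:
  x_0 = 1.1771·80 + 0.1509·94 + 0.1797·82 + 0.1651·14 + 0.1804·77 + 0.0957·59 + 0.2068·21 = 149.2787
  x_1 = 0.1249·80 + 1.1470·94 + 0.1538·82 + 0.0918·14 + 0.0607·77 + 0.1640·59 + 0.1249·21 = 148.6821
  x_2 = 0.0526·80 + 0.0741·94 + 1.0873·82 + 0.0600·14 + 0.0996·77 + 0.1448·59 + 0.1257·21 = 120.0240
  x_3 = 0.1176·80 + 0.1207·94 + 0.1668·82 + 1.0941·14 + 0.0754·77 + 0.1754·59 + 0.1710·21 = 69.4938
  x_4 = 0.1699·80 + 0.1617·94 + 0.1709·82 + 0.1412·14 + 1.1532·77 + 0.1123·59 + 0.1365·21 = 143.0684
  x_5 = 0.1436·80 + 0.1260·94 + 0.1450·82 + 0.1759·14 + 0.1363·77 + 1.1766·59 + 0.2071·21 = 121.9545
  x_6 = 0.1148·80 + 0.1498·94 + 0.1336·82 + 0.0755·14 + 0.1095·77 + 0.0743·59 + 1.1797·21 = 72.8627
Δx_3 = L[3,0] · Δd_0 = 0.1176 · 10 = 1.1760

1.1760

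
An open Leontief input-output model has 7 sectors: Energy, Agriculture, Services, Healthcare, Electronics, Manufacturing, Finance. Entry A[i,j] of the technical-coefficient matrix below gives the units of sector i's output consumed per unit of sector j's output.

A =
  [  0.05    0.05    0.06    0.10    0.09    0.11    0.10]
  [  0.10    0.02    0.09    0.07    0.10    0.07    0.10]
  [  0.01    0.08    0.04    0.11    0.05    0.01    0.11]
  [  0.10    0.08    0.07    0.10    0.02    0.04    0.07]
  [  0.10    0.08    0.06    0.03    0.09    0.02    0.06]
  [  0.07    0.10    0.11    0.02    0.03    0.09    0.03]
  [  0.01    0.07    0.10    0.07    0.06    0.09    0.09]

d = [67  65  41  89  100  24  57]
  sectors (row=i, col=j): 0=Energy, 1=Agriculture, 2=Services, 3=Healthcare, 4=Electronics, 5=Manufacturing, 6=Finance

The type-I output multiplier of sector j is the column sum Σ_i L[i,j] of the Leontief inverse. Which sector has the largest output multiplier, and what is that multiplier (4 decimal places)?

Finance (2.0908)

Form M = I − A:
  [  0.95   -0.05   -0.06   -0.10   -0.09   -0.11   -0.10]
  [ -0.10    0.98   -0.09   -0.07   -0.10   -0.07   -0.10]
  [ -0.01   -0.08    0.96   -0.11   -0.05   -0.01   -0.11]
  [ -0.10   -0.08   -0.07    0.90   -0.02   -0.04   -0.07]
  [ -0.10   -0.08   -0.06   -0.03    0.91   -0.02   -0.06]
  [ -0.07   -0.10   -0.11   -0.02   -0.03    0.91   -0.03]
  [ -0.01   -0.07   -0.10   -0.07   -0.06   -0.09    0.91]
Leontief inverse L = M⁻¹:
  [  1.1169    0.1265    0.1432    0.1747    0.1540    0.1755    0.1833]
  [  0.1617    1.0948    0.1684    0.1466    0.1654    0.1340    0.1850]
  [  0.0598    0.1332    1.1012    0.1698    0.0982    0.0566    0.1757]
  [  0.1570    0.1423    0.1404    1.1731    0.0777    0.0994    0.1485]
  [  0.1531    0.1360    0.1230    0.0928    1.1489    0.0727    0.1319]
  [  0.1216    0.1582    0.1754    0.0834    0.0853    1.1433    0.1017]
  [  0.0655    0.1358    0.1718    0.1365    0.1154    0.1440    1.1646]
Total output x = L · d:
  x_0 = 1.1169·67 + 0.1265·65 + 0.1432·41 + 0.1747·89 + 0.1540·100 + 0.1755·24 + 0.1833·57 = 134.5395
  x_1 = 0.1617·67 + 1.0948·65 + 0.1684·41 + 0.1466·89 + 0.1654·100 + 0.1340·24 + 0.1850·57 = 132.2391
  x_2 = 0.0598·67 + 0.1332·65 + 1.1012·41 + 0.1698·89 + 0.0982·100 + 0.0566·24 + 0.1757·57 = 94.1231
  x_3 = 0.1570·67 + 0.1423·65 + 0.1404·41 + 1.1731·89 + 0.0777·100 + 0.0994·24 + 0.1485·57 = 148.5663
  x_4 = 0.1531·67 + 0.1360·65 + 0.1230·41 + 0.0928·89 + 1.1489·100 + 0.0727·24 + 0.1319·57 = 156.5499
  x_5 = 0.1216·67 + 0.1582·65 + 0.1754·41 + 0.0834·89 + 0.0853·100 + 1.1433·24 + 0.1017·57 = 74.8093
  x_6 = 0.0655·67 + 0.1358·65 + 0.1718·41 + 0.1365·89 + 0.1154·100 + 0.1440·24 + 1.1646·57 = 113.7801
Output multipliers (column sums of L):
  Energy: 1.8356
  Agriculture: 1.9268
  Services: 2.0234
  Healthcare: 1.9769
  Electronics: 1.8448
  Manufacturing: 1.8255
  Finance: 2.0908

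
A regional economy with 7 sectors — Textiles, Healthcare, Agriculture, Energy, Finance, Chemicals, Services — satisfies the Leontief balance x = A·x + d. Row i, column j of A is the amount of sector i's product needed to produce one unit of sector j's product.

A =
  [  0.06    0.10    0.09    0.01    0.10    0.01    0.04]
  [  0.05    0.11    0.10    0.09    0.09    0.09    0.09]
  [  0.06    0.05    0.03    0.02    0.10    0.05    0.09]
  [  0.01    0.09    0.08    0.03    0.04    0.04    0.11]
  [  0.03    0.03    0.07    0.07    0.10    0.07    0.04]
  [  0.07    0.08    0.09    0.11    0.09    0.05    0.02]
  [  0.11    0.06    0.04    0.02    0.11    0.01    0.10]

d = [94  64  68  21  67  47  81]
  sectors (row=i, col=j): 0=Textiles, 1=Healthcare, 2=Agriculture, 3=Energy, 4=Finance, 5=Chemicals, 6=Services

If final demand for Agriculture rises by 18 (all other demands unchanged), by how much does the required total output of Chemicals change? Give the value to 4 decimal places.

2.8219

Form M = I − A:
  [  0.94   -0.10   -0.09   -0.01   -0.10   -0.01   -0.04]
  [ -0.05    0.89   -0.10   -0.09   -0.09   -0.09   -0.09]
  [ -0.06   -0.05    0.97   -0.02   -0.10   -0.05   -0.09]
  [ -0.01   -0.09   -0.08    0.97   -0.04   -0.04   -0.11]
  [ -0.03   -0.03   -0.07   -0.07    0.90   -0.07   -0.04]
  [ -0.07   -0.08   -0.09   -0.11   -0.09    0.95   -0.02]
  [ -0.11   -0.06   -0.04   -0.02   -0.11   -0.01    0.90]
Leontief inverse L = M⁻¹:
  [  1.1017    0.1532    0.1429    0.0485    0.1721    0.0493    0.0932]
  [  0.1139    1.1930    0.1806    0.1498    0.1944    0.1462    0.1726]
  [  0.1029    0.1008    1.0814    0.0573    0.1696    0.0839    0.1392]
  [  0.0560    0.1433    0.1299    1.0675    0.1104    0.0758    0.1669]
  [  0.0690    0.0806    0.1215    0.1088    1.1669    0.1063    0.0908]
  [  0.1169    0.1480    0.1568    0.1567    0.1724    1.0964    0.0869]
  [  0.1578    0.1174    0.0970    0.0572    0.1885    0.0464    1.1560]
Total output x = L · d:
  x_0 = 1.1017·94 + 0.1532·64 + 0.1429·68 + 0.0485·21 + 0.1721·67 + 0.0493·47 + 0.0932·81 = 145.4985
  x_1 = 0.1139·94 + 1.1930·64 + 0.1806·68 + 0.1498·21 + 0.1944·67 + 0.1462·47 + 0.1726·81 = 136.3589
  x_2 = 0.1029·94 + 0.1008·64 + 1.0814·68 + 0.0573·21 + 0.1696·67 + 0.0839·47 + 0.1392·81 = 117.4460
  x_3 = 0.0560·94 + 0.1433·64 + 0.1299·68 + 1.0675·21 + 0.1104·67 + 0.0758·47 + 0.1669·81 = 70.1627
  x_4 = 0.0690·94 + 0.0806·64 + 0.1215·68 + 0.1088·21 + 1.1669·67 + 0.1063·47 + 0.0908·81 = 112.7208
  x_5 = 0.1169·94 + 0.1480·64 + 0.1568·68 + 0.1567·21 + 0.1724·67 + 1.0964·47 + 0.0869·81 = 104.5246
  x_6 = 0.1578·94 + 0.1174·64 + 0.0970·68 + 0.0572·21 + 0.1885·67 + 0.0464·47 + 1.1560·81 = 138.5911
Δx_5 = L[5,2] · Δd_2 = 0.1568 · 18 = 2.8219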